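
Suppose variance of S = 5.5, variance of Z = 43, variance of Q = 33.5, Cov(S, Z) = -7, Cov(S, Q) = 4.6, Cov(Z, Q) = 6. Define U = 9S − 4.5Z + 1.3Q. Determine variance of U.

variance of U = a²·variance of S + b²·variance of Z + c²·variance of Q + 2ab·Cov(S, Z) + 2ac·Cov(S, Q) + 2bc·Cov(Z, Q), with a = 9, b = -4.5, c = 1.3.
= 445.5 + 870.75 + 56.615 + 567 + 107.64 + (-70.2)
= 1977.305.

variance of U = 1977.305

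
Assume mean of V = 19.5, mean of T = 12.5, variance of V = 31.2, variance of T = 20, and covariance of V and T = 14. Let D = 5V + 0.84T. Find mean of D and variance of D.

mean of D = 5·mean of V + 0.84·mean of T = 5·19.5 + 0.84·12.5 = 108.
variance of D = a²·variance of V + b²·variance of T + 2ab·covariance of V and T with a = 5, b = 0.84.
= 5²·31.2 + 0.84²·20 + 2·5·0.84·14
= 780 + 14.112 + 117.6 = 911.712.

mean of D = 108, variance of D = 911.712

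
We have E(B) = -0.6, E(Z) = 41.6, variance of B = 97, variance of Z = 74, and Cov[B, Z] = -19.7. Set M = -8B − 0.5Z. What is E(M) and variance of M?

E(M) = (-8)·E(B) + (-0.5)·E(Z) = (-8)·(-0.6) + (-0.5)·41.6 = -16.
variance of M = a²·variance of B + b²·variance of Z + 2ab·Cov[B, Z] with a = -8, b = -0.5.
= (-8)²·97 + (-0.5)²·74 + 2·(-8)·(-0.5)·(-19.7)
= 6208 + 18.5 + (-157.6) = 6068.9.

E(M) = -16, variance of M = 6068.9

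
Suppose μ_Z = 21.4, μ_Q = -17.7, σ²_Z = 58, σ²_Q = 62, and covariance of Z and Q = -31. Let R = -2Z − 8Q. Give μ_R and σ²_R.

μ_R = 98.8, σ²_R = 3208

μ_R = (-2)·μ_Z + (-8)·μ_Q = (-2)·21.4 + (-8)·(-17.7) = 98.8.
σ²_R = a²·σ²_Z + b²·σ²_Q + 2ab·covariance of Z and Q with a = -2, b = -8.
= (-2)²·58 + (-8)²·62 + 2·(-2)·(-8)·(-31)
= 232 + 3968 + (-992) = 3208.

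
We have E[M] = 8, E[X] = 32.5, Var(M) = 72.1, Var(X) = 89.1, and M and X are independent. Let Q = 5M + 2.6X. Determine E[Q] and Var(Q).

E[Q] = 5·E[M] + 2.6·E[X] = 5·8 + 2.6·32.5 = 124.5.
Var(Q) = a²·Var(M) + b²·Var(X) + 2ab·Cov(M, X) with a = 5, b = 2.6.
Independence gives Cov(M, X) = 0.
= 5²·72.1 + 2.6²·89.1 + 2·5·2.6·0
= 1802.5 + 602.316 + 0 = 2404.816.

E[Q] = 124.5, Var(Q) = 2404.816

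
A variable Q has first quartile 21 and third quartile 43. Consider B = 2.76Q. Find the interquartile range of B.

IQR(B) = 60.72

IQR of Q = Q3 − Q1 = 43 − 21 = 22.
Under B = aQ + b, IQR(B) = |a|·IQR(Q) = |2.76|·22 = 60.72 (shifts cancel; spread scales by |a|).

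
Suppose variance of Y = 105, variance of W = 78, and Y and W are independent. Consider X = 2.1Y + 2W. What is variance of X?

variance of X = 775.05

variance of X = a²·variance of Y + b²·variance of W + 2ab·Cov(Y, W) with a = 2.1, b = 2.
Independence gives Cov(Y, W) = 0.
= 2.1²·105 + 2²·78 + 2·2.1·2·0
= 463.05 + 312 + 0 = 775.05.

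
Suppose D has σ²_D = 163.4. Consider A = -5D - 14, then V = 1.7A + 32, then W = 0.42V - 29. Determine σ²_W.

σ²_W = 2082.51666

σ²_A = (-5)²·163.4 = 4085.
σ²_V = 1.7²·4085 = 11805.65.
σ²_W = 0.42²·11805.65 = 2082.51666.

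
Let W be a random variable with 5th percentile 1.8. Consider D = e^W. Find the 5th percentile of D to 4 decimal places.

5th percentile of D = 6.0496

e^W is increasing, so P_{5}(D) = g(P_{5}(W)) ≈ 6.0496.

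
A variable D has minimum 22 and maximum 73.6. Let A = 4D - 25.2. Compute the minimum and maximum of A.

a = 4 > 0, so min(A) = a·min(D)+b = 4·22 + (-25.2) = 62.8 and max(A) = 4·73.6 + (-25.2) = 269.2.

min(A) = 62.8, max(A) = 269.2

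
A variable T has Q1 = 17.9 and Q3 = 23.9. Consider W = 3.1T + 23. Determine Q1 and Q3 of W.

Q1(W) = 78.49, Q3(W) = 97.09

a = 3.1 > 0: Q1(W) = a·Q1(T)+b = 78.49, Q3(W) = a·Q3(T)+b = 97.09.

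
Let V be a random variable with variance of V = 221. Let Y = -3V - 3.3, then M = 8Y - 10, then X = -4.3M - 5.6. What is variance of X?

variance of X = 2353703.04

variance of Y = (-3)²·221 = 1989.
variance of M = 8²·1989 = 127296.
variance of X = (-4.3)²·127296 = 2353703.04.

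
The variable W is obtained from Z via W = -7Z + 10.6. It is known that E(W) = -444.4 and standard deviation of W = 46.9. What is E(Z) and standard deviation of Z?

From W = -7Z + 10.6: E(W) = a·E(Z) + b, so E(Z) = (E(W) − b)/a = (-444.4 − 10.6)/(-7) = 65.
standard deviation of W = |a|·standard deviation of Z, so standard deviation of Z = 46.9/|-7| = 6.7.

E(Z) = 65, standard deviation of Z = 6.7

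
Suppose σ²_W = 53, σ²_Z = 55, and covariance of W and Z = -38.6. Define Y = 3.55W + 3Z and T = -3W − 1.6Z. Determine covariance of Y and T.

By bilinearity, covariance of Y and T = ac·σ²_W + bd·σ²_Z + (ad+bc)·covariance of W and Z, with a=3.55, b=3, c=-3, d=-1.6.
ac·σ²_W = 3.55·(-3)·53 = -564.45
bd·σ²_Z = 3·(-1.6)·55 = -264
(ad+bc)·covariance of W and Z = (-14.68)·(-38.6) = 566.648
covariance of Y and T = -564.45 + (-264) + 566.648 = -261.802.

covariance of Y and T = -261.802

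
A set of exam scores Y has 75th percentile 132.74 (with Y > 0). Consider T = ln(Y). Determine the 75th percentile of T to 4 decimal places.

75th percentile of T = 4.8884

ln(Y) is increasing, so P_{75}(T) = g(P_{75}(Y)) ≈ 4.8884.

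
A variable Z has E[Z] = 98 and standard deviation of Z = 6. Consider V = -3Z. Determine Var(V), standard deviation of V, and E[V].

V = -3Z is linear with a = -3, b = 0.
Var(Z) = 6² = 36.
Var(V) = a²·Var(Z) = (-3)²·36 = 324.
standard deviation of V = |a|·standard deviation of Z = |-3|·6 = 18.
E[V] = a·E[Z] + b = (-3)·98 = -294.

Var(V) = 324, standard deviation of V = 18, E[V] = -294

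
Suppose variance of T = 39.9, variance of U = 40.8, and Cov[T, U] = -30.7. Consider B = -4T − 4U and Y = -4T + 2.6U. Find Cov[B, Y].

Cov[B, Y] = 42.16

By bilinearity, Cov[B, Y] = ac·variance of T + bd·variance of U + (ad+bc)·Cov[T, U], with a=-4, b=-4, c=-4, d=2.6.
ac·variance of T = (-4)·(-4)·39.9 = 638.4
bd·variance of U = (-4)·2.6·40.8 = -424.32
(ad+bc)·Cov[T, U] = (5.6)·(-30.7) = -171.92
Cov[B, Y] = 638.4 + (-424.32) + (-171.92) = 42.16.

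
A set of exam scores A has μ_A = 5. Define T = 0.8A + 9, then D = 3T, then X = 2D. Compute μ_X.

μ_X = 78

μ_T = 0.8·5 + 9 = 13.
μ_D = 3·13 = 39.
μ_X = 2·39 = 78.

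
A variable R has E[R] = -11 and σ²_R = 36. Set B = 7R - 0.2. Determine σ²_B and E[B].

σ²_B = 1764, E[B] = -77.2

B = 7R - 0.2 is linear with a = 7, b = -0.2.
σ²_B = a²·σ²_R = 7²·36 = 1764 (the additive constant -0.2 does not affect variance).
E[B] = a·E[R] + b = 7·(-11) + (-0.2) = -77.2.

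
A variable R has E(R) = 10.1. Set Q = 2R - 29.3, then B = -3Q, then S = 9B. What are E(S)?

E(S) = 245.7

E(Q) = 2·10.1 + (-29.3) = -9.1.
E(B) = (-3)·(-9.1) = 27.3.
E(S) = 9·27.3 = 245.7.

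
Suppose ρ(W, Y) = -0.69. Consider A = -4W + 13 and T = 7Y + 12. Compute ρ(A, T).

ρ(A, T) = 0.69

Linear rescalings preserve |correlation|; the slopes -4 and 7 have opposite signs, so the correlation flips sign: ρ(A, T) = −ρ(W, Y) = 0.69.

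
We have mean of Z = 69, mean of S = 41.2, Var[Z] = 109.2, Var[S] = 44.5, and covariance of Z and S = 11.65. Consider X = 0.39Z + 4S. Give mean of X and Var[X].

mean of X = 0.39·mean of Z + 4·mean of S = 0.39·69 + 4·41.2 = 191.71.
Var[X] = a²·Var[Z] + b²·Var[S] + 2ab·covariance of Z and S with a = 0.39, b = 4.
= 0.39²·109.2 + 4²·44.5 + 2·0.39·4·11.65
= 16.60932 + 712 + 36.348 = 764.95732.

mean of X = 191.71, Var[X] = 764.95732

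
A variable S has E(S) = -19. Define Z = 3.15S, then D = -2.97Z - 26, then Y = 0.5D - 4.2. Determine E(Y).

E(Y) = 71.67725

E(Z) = 3.15·(-19) = -59.85.
E(D) = (-2.97)·(-59.85) + (-26) = 151.7545.
E(Y) = 0.5·151.7545 + (-4.2) = 71.67725.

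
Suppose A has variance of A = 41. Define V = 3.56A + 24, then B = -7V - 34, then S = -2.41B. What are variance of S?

variance of V = 3.56²·41 = 519.6176.
variance of B = (-7)²·519.6176 = 25461.2624.
variance of S = (-2.41)²·25461.2624 = 147881.55814544.

variance of S = 147881.55814544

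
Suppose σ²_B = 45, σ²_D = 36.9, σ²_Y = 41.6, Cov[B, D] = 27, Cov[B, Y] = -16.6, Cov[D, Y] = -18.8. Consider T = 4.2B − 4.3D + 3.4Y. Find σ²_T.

σ²_T = 1057.353

σ²_T = a²·σ²_B + b²·σ²_D + c²·σ²_Y + 2ab·Cov[B, D] + 2ac·Cov[B, Y] + 2bc·Cov[D, Y], with a = 4.2, b = -4.3, c = 3.4.
= 793.8 + 682.281 + 480.896 + (-975.24) + (-474.096) + 549.712
= 1057.353.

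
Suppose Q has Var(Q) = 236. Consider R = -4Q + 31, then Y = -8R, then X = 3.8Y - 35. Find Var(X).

Var(R) = (-4)²·236 = 3776.
Var(Y) = (-8)²·3776 = 241664.
Var(X) = 3.8²·241664 = 3489628.16.

Var(X) = 3489628.16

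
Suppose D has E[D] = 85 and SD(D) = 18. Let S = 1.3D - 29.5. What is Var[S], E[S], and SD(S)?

Var[S] = 547.56, E[S] = 81, SD(S) = 23.4

S = 1.3D - 29.5 is linear with a = 1.3, b = -29.5.
Var[D] = 18² = 324.
Var[S] = a²·Var[D] = 1.3²·324 = 547.56 (the additive constant -29.5 does not affect variance).
E[S] = a·E[D] + b = 1.3·85 + (-29.5) = 81.
SD(S) = |a|·SD(D) = |1.3|·18 = 23.4.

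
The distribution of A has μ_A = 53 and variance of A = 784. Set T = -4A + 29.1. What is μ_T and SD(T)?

T = -4A + 29.1 is linear with a = -4, b = 29.1.
μ_T = a·μ_A + b = (-4)·53 + 29.1 = -182.9.
SD(A) = √784 = 28.
SD(T) = |a|·SD(A) = |-4|·28 = 112.

μ_T = -182.9, SD(T) = 112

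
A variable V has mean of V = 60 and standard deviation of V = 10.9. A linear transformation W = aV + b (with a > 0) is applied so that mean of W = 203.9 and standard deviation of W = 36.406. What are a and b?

a = 3.34, b = 3.5

standard deviation of W = a·standard deviation of V (a > 0), so a = 36.406/10.9 = 3.34.
mean of W = a·mean of V + b, so b = 203.9 − 3.34·60 = 3.5.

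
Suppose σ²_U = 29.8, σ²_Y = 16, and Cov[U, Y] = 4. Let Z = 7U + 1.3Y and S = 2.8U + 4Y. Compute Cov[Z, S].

By bilinearity, Cov[Z, S] = ac·σ²_U + bd·σ²_Y + (ad+bc)·Cov[U, Y], with a=7, b=1.3, c=2.8, d=4.
ac·σ²_U = 7·2.8·29.8 = 584.08
bd·σ²_Y = 1.3·4·16 = 83.2
(ad+bc)·Cov[U, Y] = (31.64)·4 = 126.56
Cov[Z, S] = 584.08 + 83.2 + 126.56 = 793.84.

Cov[Z, S] = 793.84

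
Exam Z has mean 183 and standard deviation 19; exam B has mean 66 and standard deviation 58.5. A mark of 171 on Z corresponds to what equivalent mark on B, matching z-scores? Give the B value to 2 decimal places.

z = (171 − 183)/19 ≈ -0.6316.
B = 66 + z·58.5 = 66 + (171 − 183)·58.5/19 ≈ 29.05.

B = 29.05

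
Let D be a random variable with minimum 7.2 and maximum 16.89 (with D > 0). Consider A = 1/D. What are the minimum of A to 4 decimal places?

1/D is decreasing on this domain, so min(A) comes from max(D) = 16.89: min(A) = 1/(16.89) ≈ 0.0592.

min(A) = 0.0592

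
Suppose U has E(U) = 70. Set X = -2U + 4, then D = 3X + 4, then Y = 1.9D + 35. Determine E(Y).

E(X) = (-2)·70 + 4 = -136.
E(D) = 3·(-136) + 4 = -404.
E(Y) = 1.9·(-404) + 35 = -732.6.

E(Y) = -732.6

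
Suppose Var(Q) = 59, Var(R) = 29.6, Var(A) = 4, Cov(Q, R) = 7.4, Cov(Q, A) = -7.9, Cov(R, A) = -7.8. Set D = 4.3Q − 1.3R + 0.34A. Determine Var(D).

Var(D) = a²·Var(Q) + b²·Var(R) + c²·Var(A) + 2ab·Cov(Q, R) + 2ac·Cov(Q, A) + 2bc·Cov(R, A), with a = 4.3, b = -1.3, c = 0.34.
= 1090.91 + 50.024 + 0.4624 + (-82.732) + (-23.0996) + 6.8952
= 1042.46.

Var(D) = 1042.46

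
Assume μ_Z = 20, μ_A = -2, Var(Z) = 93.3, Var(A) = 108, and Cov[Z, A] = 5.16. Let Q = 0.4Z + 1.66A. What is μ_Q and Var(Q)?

μ_Q = 4.68, Var(Q) = 319.38528

μ_Q = 0.4·μ_Z + 1.66·μ_A = 0.4·20 + 1.66·(-2) = 4.68.
Var(Q) = a²·Var(Z) + b²·Var(A) + 2ab·Cov[Z, A] with a = 0.4, b = 1.66.
= 0.4²·93.3 + 1.66²·108 + 2·0.4·1.66·5.16
= 14.928 + 297.6048 + 6.85248 = 319.38528.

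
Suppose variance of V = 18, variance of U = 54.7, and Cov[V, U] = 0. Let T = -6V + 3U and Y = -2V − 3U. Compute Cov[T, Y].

Cov[T, Y] = -276.3

By bilinearity, Cov[T, Y] = ac·variance of V + bd·variance of U + (ad+bc)·Cov[V, U], with a=-6, b=3, c=-2, d=-3.
ac·variance of V = (-6)·(-2)·18 = 216
bd·variance of U = 3·(-3)·54.7 = -492.3
(ad+bc)·Cov[V, U] = (12)·0 = 0
Cov[T, Y] = 216 + (-492.3) + 0 = -276.3.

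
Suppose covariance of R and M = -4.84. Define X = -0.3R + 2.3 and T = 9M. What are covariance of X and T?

covariance of X and T = 13.068

covariance of X and T = a·c·covariance of R and M = (-0.3)·9·(-4.84) = 13.068. Additive constants drop out.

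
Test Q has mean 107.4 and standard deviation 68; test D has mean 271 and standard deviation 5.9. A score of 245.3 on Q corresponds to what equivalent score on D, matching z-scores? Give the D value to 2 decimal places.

z = (245.3 − 107.4)/68 ≈ 2.0279.
D = 271 + z·5.9 = 271 + (245.3 − 107.4)·5.9/68 ≈ 282.96.

D = 282.96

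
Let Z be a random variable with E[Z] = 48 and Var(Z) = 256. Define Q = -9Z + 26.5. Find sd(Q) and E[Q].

Q = -9Z + 26.5 is linear with a = -9, b = 26.5.
sd(Z) = √256 = 16.
sd(Q) = |a|·sd(Z) = |-9|·16 = 144.
E[Q] = a·E[Z] + b = (-9)·48 + 26.5 = -405.5.

sd(Q) = 144, E[Q] = -405.5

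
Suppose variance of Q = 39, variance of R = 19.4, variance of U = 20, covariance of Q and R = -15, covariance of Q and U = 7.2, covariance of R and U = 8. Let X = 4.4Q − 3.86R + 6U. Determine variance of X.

variance of X = a²·variance of Q + b²·variance of R + c²·variance of U + 2ab·covariance of Q and R + 2ac·covariance of Q and U + 2bc·covariance of R and U, with a = 4.4, b = -3.86, c = 6.
= 755.04 + 289.05224 + 720 + 509.52 + 380.16 + (-370.56)
= 2283.21224.

variance of X = 2283.21224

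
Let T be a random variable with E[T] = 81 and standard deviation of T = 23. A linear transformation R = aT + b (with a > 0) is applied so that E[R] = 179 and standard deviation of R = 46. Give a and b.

standard deviation of R = a·standard deviation of T (a > 0), so a = 46/23 = 2.
E[R] = a·E[T] + b, so b = 179 − 2·81 = 17.

a = 2, b = 17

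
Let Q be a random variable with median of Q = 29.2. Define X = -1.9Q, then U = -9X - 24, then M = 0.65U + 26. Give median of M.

median of M = 334.958

median of X = (-1.9)·29.2 = -55.48.
median of U = (-9)·(-55.48) + (-24) = 475.32.
median of M = 0.65·475.32 + 26 = 334.958.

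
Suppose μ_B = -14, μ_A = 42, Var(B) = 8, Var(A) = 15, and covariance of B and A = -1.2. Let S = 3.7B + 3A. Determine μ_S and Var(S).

μ_S = 74.2, Var(S) = 217.88

μ_S = 3.7·μ_B + 3·μ_A = 3.7·(-14) + 3·42 = 74.2.
Var(S) = a²·Var(B) + b²·Var(A) + 2ab·covariance of B and A with a = 3.7, b = 3.
= 3.7²·8 + 3²·15 + 2·3.7·3·(-1.2)
= 109.52 + 135 + (-26.64) = 217.88.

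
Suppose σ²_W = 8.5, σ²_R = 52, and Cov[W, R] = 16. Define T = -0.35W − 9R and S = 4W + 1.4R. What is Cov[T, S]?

By bilinearity, Cov[T, S] = ac·σ²_W + bd·σ²_R + (ad+bc)·Cov[W, R], with a=-0.35, b=-9, c=4, d=1.4.
ac·σ²_W = (-0.35)·4·8.5 = -11.9
bd·σ²_R = (-9)·1.4·52 = -655.2
(ad+bc)·Cov[W, R] = (-36.49)·16 = -583.84
Cov[T, S] = -11.9 + (-655.2) + (-583.84) = -1250.94.

Cov[T, S] = -1250.94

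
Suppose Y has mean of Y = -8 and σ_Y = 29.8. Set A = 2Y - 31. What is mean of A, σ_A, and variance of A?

A = 2Y - 31 is linear with a = 2, b = -31.
mean of A = a·mean of Y + b = 2·(-8) + (-31) = -47.
σ_A = |a|·σ_Y = |2|·29.8 = 59.6.
variance of Y = 29.8² = 888.04.
variance of A = a²·variance of Y = 2²·888.04 = 3552.16 (the additive constant -31 does not affect variance).

mean of A = -47, σ_A = 59.6, variance of A = 3552.16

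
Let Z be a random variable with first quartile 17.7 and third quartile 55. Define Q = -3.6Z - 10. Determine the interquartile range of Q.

IQR of Z = Q3 − Q1 = 55 − 17.7 = 37.3.
Under Q = aZ + b, IQR(Q) = |a|·IQR(Z) = |-3.6|·37.3 = 134.28 (shifts cancel; spread scales by |a|).

IQR(Q) = 134.28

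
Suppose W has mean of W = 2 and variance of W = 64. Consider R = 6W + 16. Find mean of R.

R = 6W + 16 is linear with a = 6, b = 16.
mean of R = a·mean of W + b = 6·2 + 16 = 28.

mean of R = 28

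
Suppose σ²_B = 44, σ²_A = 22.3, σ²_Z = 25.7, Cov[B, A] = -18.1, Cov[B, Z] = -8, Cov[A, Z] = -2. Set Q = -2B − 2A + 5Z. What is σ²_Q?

σ²_Q = a²·σ²_B + b²·σ²_A + c²·σ²_Z + 2ab·Cov[B, A] + 2ac·Cov[B, Z] + 2bc·Cov[A, Z], with a = -2, b = -2, c = 5.
= 176 + 89.2 + 642.5 + (-144.8) + 160 + 40
= 962.9.

σ²_Q = 962.9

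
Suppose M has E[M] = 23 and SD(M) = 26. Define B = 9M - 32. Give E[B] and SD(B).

E[B] = 175, SD(B) = 234

B = 9M - 32 is linear with a = 9, b = -32.
E[B] = a·E[M] + b = 9·23 + (-32) = 175.
SD(B) = |a|·SD(M) = |9|·26 = 234.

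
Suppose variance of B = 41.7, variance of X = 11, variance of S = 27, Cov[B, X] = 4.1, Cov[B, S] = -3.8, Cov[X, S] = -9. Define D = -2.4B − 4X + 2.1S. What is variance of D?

variance of D = 803.486

variance of D = a²·variance of B + b²·variance of X + c²·variance of S + 2ab·Cov[B, X] + 2ac·Cov[B, S] + 2bc·Cov[X, S], with a = -2.4, b = -4, c = 2.1.
= 240.192 + 176 + 119.07 + 78.72 + 38.304 + 151.2
= 803.486.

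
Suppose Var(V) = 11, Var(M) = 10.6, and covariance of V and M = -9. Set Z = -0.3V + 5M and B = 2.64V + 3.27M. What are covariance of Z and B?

covariance of Z and B = 54.627

By bilinearity, covariance of Z and B = ac·Var(V) + bd·Var(M) + (ad+bc)·covariance of V and M, with a=-0.3, b=5, c=2.64, d=3.27.
ac·Var(V) = (-0.3)·2.64·11 = -8.712
bd·Var(M) = 5·3.27·10.6 = 173.31
(ad+bc)·covariance of V and M = (12.219)·(-9) = -109.971
covariance of Z and B = -8.712 + 173.31 + (-109.971) = 54.627.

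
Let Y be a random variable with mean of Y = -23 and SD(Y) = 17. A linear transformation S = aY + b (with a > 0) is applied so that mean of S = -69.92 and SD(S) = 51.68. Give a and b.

a = 3.04, b = 0

SD(S) = a·SD(Y) (a > 0), so a = 51.68/17 = 3.04.
mean of S = a·mean of Y + b, so b = -69.92 − 3.04·(-23) = 0.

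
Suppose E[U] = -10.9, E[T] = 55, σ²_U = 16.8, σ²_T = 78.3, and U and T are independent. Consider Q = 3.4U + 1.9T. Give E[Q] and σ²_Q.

E[Q] = 67.44, σ²_Q = 476.871

E[Q] = 3.4·E[U] + 1.9·E[T] = 3.4·(-10.9) + 1.9·55 = 67.44.
σ²_Q = a²·σ²_U + b²·σ²_T + 2ab·covariance of U and T with a = 3.4, b = 1.9.
Independence gives covariance of U and T = 0.
= 3.4²·16.8 + 1.9²·78.3 + 2·3.4·1.9·0
= 194.208 + 282.663 + 0 = 476.871.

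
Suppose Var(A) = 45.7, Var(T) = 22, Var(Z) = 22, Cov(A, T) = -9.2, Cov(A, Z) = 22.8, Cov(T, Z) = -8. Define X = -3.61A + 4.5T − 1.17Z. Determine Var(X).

Var(X) = 1646.93149

Var(X) = a²·Var(A) + b²·Var(T) + c²·Var(Z) + 2ab·Cov(A, T) + 2ac·Cov(A, Z) + 2bc·Cov(T, Z), with a = -3.61, b = 4.5, c = -1.17.
= 595.56697 + 445.5 + 30.1158 + 298.908 + 192.60072 + 84.24
= 1646.93149.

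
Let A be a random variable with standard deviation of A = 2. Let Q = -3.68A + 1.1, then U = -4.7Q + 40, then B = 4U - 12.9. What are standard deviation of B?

standard deviation of Q = |-3.68|·2 = 7.36.
standard deviation of U = |-4.7|·7.36 = 34.592.
standard deviation of B = |4|·34.592 = 138.368.

standard deviation of B = 138.368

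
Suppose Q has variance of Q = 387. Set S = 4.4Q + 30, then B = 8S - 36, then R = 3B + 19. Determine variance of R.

variance of S = 4.4²·387 = 7492.32.
variance of B = 8²·7492.32 = 479508.48.
variance of R = 3²·479508.48 = 4315576.32.

variance of R = 4315576.32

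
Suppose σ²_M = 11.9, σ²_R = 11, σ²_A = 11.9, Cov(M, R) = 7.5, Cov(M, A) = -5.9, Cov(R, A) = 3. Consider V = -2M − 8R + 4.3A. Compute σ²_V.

σ²_V = a²·σ²_M + b²·σ²_R + c²·σ²_A + 2ab·Cov(M, R) + 2ac·Cov(M, A) + 2bc·Cov(R, A), with a = -2, b = -8, c = 4.3.
= 47.6 + 704 + 220.031 + 240 + 101.48 + (-206.4)
= 1106.711.

σ²_V = 1106.711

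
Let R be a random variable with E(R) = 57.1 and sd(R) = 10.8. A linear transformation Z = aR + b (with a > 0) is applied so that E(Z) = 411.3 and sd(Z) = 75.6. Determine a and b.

a = 7, b = 11.6

sd(Z) = a·sd(R) (a > 0), so a = 75.6/10.8 = 7.
E(Z) = a·E(R) + b, so b = 411.3 − 7·57.1 = 11.6.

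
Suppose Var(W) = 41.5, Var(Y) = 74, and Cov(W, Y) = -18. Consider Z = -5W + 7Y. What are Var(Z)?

Var(Z) = 5923.5

Var(Z) = a²·Var(W) + b²·Var(Y) + 2ab·Cov(W, Y) with a = -5, b = 7.
= (-5)²·41.5 + 7²·74 + 2·(-5)·7·(-18)
= 1037.5 + 3626 + 1260 = 5923.5.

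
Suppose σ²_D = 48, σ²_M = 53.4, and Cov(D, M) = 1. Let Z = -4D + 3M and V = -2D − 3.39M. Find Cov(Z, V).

By bilinearity, Cov(Z, V) = ac·σ²_D + bd·σ²_M + (ad+bc)·Cov(D, M), with a=-4, b=3, c=-2, d=-3.39.
ac·σ²_D = (-4)·(-2)·48 = 384
bd·σ²_M = 3·(-3.39)·53.4 = -543.078
(ad+bc)·Cov(D, M) = (7.56)·1 = 7.56
Cov(Z, V) = 384 + (-543.078) + 7.56 = -151.518.

Cov(Z, V) = -151.518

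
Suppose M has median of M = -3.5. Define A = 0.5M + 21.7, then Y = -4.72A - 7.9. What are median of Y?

median of Y = -102.064

median of A = 0.5·(-3.5) + 21.7 = 19.95.
median of Y = (-4.72)·19.95 + (-7.9) = -102.064.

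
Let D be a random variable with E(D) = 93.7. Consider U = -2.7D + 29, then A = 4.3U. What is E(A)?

E(U) = (-2.7)·93.7 + 29 = -223.99.
E(A) = 4.3·(-223.99) = -963.157.

E(A) = -963.157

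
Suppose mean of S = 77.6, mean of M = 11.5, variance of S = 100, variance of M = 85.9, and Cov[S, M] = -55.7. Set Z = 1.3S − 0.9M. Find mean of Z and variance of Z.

mean of Z = 1.3·mean of S + (-0.9)·mean of M = 1.3·77.6 + (-0.9)·11.5 = 90.53.
variance of Z = a²·variance of S + b²·variance of M + 2ab·Cov[S, M] with a = 1.3, b = -0.9.
= 1.3²·100 + (-0.9)²·85.9 + 2·1.3·(-0.9)·(-55.7)
= 169 + 69.579 + 130.338 = 368.917.

mean of Z = 90.53, variance of Z = 368.917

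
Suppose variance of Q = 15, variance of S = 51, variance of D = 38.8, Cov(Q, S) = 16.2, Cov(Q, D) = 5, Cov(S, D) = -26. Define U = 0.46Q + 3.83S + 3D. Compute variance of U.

variance of U = a²·variance of Q + b²·variance of S + c²·variance of D + 2ab·Cov(Q, S) + 2ac·Cov(Q, D) + 2bc·Cov(S, D), with a = 0.46, b = 3.83, c = 3.
= 3.174 + 748.1139 + 349.2 + 57.08232 + 13.8 + (-597.48)
= 573.89022.

variance of U = 573.89022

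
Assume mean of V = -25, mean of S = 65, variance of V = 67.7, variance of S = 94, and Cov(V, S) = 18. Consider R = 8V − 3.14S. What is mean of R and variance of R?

mean of R = 8·mean of V + (-3.14)·mean of S = 8·(-25) + (-3.14)·65 = -404.1.
variance of R = a²·variance of V + b²·variance of S + 2ab·Cov(V, S) with a = 8, b = -3.14.
= 8²·67.7 + (-3.14)²·94 + 2·8·(-3.14)·18
= 4332.8 + 926.8024 + (-904.32) = 4355.2824.

mean of R = -404.1, variance of R = 4355.2824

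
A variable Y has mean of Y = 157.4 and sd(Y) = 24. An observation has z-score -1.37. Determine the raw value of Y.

Y = 124.52

Y = mean of Y + z·sd(Y) = 157.4 + (-1.37)·24 = 124.52.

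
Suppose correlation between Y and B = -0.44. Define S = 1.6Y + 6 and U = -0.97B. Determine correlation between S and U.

correlation between S and U = 0.44

Linear rescalings preserve |correlation|; the slopes 1.6 and -0.97 have opposite signs, so the correlation flips sign: correlation between S and U = −correlation between Y and B = 0.44.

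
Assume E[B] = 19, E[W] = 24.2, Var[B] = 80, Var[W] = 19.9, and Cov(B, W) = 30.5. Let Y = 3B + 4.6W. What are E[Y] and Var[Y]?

E[Y] = 3·E[B] + 4.6·E[W] = 3·19 + 4.6·24.2 = 168.32.
Var[Y] = a²·Var[B] + b²·Var[W] + 2ab·Cov(B, W) with a = 3, b = 4.6.
= 3²·80 + 4.6²·19.9 + 2·3·4.6·30.5
= 720 + 421.084 + 841.8 = 1982.884.

E[Y] = 168.32, Var[Y] = 1982.884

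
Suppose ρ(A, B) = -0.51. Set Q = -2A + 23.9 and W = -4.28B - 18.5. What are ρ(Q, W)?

Linear rescalings preserve correlation up to sign; here the slopes -2 and -4.28 have the same sign, so ρ(Q, W) = ρ(A, B) = -0.51.

ρ(Q, W) = -0.51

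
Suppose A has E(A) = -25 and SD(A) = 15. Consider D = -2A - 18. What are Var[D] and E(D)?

Var[D] = 900, E(D) = 32

D = -2A - 18 is linear with a = -2, b = -18.
Var[A] = 15² = 225.
Var[D] = a²·Var[A] = (-2)²·225 = 900 (the additive constant -18 does not affect variance).
E(D) = a·E(A) + b = (-2)·(-25) + (-18) = 32.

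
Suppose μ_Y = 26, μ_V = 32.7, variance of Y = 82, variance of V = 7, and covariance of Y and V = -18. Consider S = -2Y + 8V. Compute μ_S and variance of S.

μ_S = 209.6, variance of S = 1352

μ_S = (-2)·μ_Y + 8·μ_V = (-2)·26 + 8·32.7 = 209.6.
variance of S = a²·variance of Y + b²·variance of V + 2ab·covariance of Y and V with a = -2, b = 8.
= (-2)²·82 + 8²·7 + 2·(-2)·8·(-18)
= 328 + 448 + 576 = 1352.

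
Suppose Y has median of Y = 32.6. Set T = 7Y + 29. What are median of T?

median of T = 257.2

A linear map preserves order up to sign, so median of T = a·median of Y + b = 7·32.6 + 29 = 257.2.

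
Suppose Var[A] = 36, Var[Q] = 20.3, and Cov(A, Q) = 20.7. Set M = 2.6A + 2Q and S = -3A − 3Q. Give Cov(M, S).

By bilinearity, Cov(M, S) = ac·Var[A] + bd·Var[Q] + (ad+bc)·Cov(A, Q), with a=2.6, b=2, c=-3, d=-3.
ac·Var[A] = 2.6·(-3)·36 = -280.8
bd·Var[Q] = 2·(-3)·20.3 = -121.8
(ad+bc)·Cov(A, Q) = (-13.8)·20.7 = -285.66
Cov(M, S) = -280.8 + (-121.8) + (-285.66) = -688.26.

Cov(M, S) = -688.26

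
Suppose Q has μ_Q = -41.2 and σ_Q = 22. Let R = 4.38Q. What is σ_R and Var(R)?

σ_R = 96.36, Var(R) = 9285.2496

R = 4.38Q is linear with a = 4.38, b = 0.
σ_R = |a|·σ_Q = |4.38|·22 = 96.36.
Var(Q) = 22² = 484.
Var(R) = a²·Var(Q) = 4.38²·484 = 9285.2496.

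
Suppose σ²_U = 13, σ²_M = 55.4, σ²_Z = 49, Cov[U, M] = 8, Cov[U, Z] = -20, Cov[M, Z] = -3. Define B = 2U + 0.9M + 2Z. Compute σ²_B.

σ²_B = 150.874

σ²_B = a²·σ²_U + b²·σ²_M + c²·σ²_Z + 2ab·Cov[U, M] + 2ac·Cov[U, Z] + 2bc·Cov[M, Z], with a = 2, b = 0.9, c = 2.
= 52 + 44.874 + 196 + 28.8 + (-160) + (-10.8)
= 150.874.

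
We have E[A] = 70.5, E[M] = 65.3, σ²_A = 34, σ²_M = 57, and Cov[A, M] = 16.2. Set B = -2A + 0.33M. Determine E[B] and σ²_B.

E[B] = -119.451, σ²_B = 120.8233

E[B] = (-2)·E[A] + 0.33·E[M] = (-2)·70.5 + 0.33·65.3 = -119.451.
σ²_B = a²·σ²_A + b²·σ²_M + 2ab·Cov[A, M] with a = -2, b = 0.33.
= (-2)²·34 + 0.33²·57 + 2·(-2)·0.33·16.2
= 136 + 6.2073 + (-21.384) = 120.8233.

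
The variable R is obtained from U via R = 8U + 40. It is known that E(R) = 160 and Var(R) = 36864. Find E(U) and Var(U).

E(U) = 15, Var(U) = 576

From R = 8U + 40: E(R) = a·E(U) + b, so E(U) = (E(R) − b)/a = (160 − 40)/8 = 15.
Var(R) = a²·Var(U), so Var(U) = 36864/8² = 576.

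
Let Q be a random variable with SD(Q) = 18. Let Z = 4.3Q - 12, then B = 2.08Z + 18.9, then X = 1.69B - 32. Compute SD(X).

SD(X) = 272.07648

SD(Z) = |4.3|·18 = 77.4.
SD(B) = |2.08|·77.4 = 160.992.
SD(X) = |1.69|·160.992 = 272.07648.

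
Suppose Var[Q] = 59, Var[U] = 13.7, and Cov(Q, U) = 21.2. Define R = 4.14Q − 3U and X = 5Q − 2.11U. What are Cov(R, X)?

By bilinearity, Cov(R, X) = ac·Var[Q] + bd·Var[U] + (ad+bc)·Cov(Q, U), with a=4.14, b=-3, c=5, d=-2.11.
ac·Var[Q] = 4.14·5·59 = 1221.3
bd·Var[U] = (-3)·(-2.11)·13.7 = 86.721
(ad+bc)·Cov(Q, U) = (-23.7354)·21.2 = -503.19048
Cov(R, X) = 1221.3 + 86.721 + (-503.19048) = 804.83052.

Cov(R, X) = 804.83052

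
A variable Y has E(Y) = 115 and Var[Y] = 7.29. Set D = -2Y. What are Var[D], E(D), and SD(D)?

D = -2Y is linear with a = -2, b = 0.
Var[D] = a²·Var[Y] = (-2)²·7.29 = 29.16.
E(D) = a·E(Y) + b = (-2)·115 = -230.
SD(Y) = √7.29 = 2.7.
SD(D) = |a|·SD(Y) = |-2|·2.7 = 5.4.

Var[D] = 29.16, E(D) = -230, SD(D) = 5.4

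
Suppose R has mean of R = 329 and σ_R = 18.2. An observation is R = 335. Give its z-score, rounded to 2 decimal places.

z = (R − mean of R) / σ_R = (335 − 329) / 18.2 ≈ 0.33.

z = 0.33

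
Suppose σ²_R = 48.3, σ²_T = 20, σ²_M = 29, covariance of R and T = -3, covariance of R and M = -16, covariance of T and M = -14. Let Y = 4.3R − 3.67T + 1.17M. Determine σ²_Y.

σ²_Y = a²·σ²_R + b²·σ²_T + c²·σ²_M + 2ab·covariance of R and T + 2ac·covariance of R and M + 2bc·covariance of T and M, with a = 4.3, b = -3.67, c = 1.17.
= 893.067 + 269.378 + 39.6981 + 94.686 + (-160.992) + 120.2292
= 1256.0663.

σ²_Y = 1256.0663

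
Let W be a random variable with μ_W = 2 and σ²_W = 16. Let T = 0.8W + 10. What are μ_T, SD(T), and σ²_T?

μ_T = 11.6, SD(T) = 3.2, σ²_T = 10.24

T = 0.8W + 10 is linear with a = 0.8, b = 10.
μ_T = a·μ_W + b = 0.8·2 + 10 = 11.6.
SD(W) = √16 = 4.
SD(T) = |a|·SD(W) = |0.8|·4 = 3.2.
σ²_T = a²·σ²_W = 0.8²·16 = 10.24 (the additive constant 10 does not affect variance).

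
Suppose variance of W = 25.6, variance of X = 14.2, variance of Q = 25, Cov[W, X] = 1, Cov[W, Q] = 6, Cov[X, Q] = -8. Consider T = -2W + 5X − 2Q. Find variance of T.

variance of T = 745.4

variance of T = a²·variance of W + b²·variance of X + c²·variance of Q + 2ab·Cov[W, X] + 2ac·Cov[W, Q] + 2bc·Cov[X, Q], with a = -2, b = 5, c = -2.
= 102.4 + 355 + 100 + (-20) + 48 + 160
= 745.4.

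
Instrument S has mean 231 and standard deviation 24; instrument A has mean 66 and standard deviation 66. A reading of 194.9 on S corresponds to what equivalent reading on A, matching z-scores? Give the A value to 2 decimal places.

A = -33.28

z = (194.9 − 231)/24 ≈ -1.5042.
A = 66 + z·66 = 66 + (194.9 − 231)·66/24 ≈ -33.28.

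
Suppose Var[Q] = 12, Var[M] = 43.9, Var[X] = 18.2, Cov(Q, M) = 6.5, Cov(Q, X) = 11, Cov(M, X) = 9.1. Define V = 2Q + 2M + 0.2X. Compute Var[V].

Var[V] = a²·Var[Q] + b²·Var[M] + c²·Var[X] + 2ab·Cov(Q, M) + 2ac·Cov(Q, X) + 2bc·Cov(M, X), with a = 2, b = 2, c = 0.2.
= 48 + 175.6 + 0.728 + 52 + 8.8 + 7.28
= 292.408.

Var[V] = 292.408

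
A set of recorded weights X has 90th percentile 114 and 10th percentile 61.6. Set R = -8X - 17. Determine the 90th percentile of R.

Since a = -8 < 0 the transformation is decreasing, reversing order: the 90th percentile of R corresponds to the 10th percentile of X.
So P_{90}(R) = a·P_{10}(X) + b = (-8)·61.6 + (-17) = -509.8.

90th percentile of R = -509.8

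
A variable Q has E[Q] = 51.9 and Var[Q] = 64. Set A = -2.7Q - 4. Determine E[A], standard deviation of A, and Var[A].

E[A] = -144.13, standard deviation of A = 21.6, Var[A] = 466.56

A = -2.7Q - 4 is linear with a = -2.7, b = -4.
E[A] = a·E[Q] + b = (-2.7)·51.9 + (-4) = -144.13.
standard deviation of Q = √64 = 8.
standard deviation of A = |a|·standard deviation of Q = |-2.7|·8 = 21.6.
Var[A] = a²·Var[Q] = (-2.7)²·64 = 466.56 (the additive constant -4 does not affect variance).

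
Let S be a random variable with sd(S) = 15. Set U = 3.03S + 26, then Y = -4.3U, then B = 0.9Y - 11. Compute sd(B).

sd(U) = |3.03|·15 = 45.45.
sd(Y) = |-4.3|·45.45 = 195.435.
sd(B) = |0.9|·195.435 = 175.8915.

sd(B) = 175.8915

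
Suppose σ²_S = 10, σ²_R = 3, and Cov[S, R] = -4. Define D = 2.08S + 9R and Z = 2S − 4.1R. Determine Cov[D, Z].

Cov[D, Z] = -106.988

By bilinearity, Cov[D, Z] = ac·σ²_S + bd·σ²_R + (ad+bc)·Cov[S, R], with a=2.08, b=9, c=2, d=-4.1.
ac·σ²_S = 2.08·2·10 = 41.6
bd·σ²_R = 9·(-4.1)·3 = -110.7
(ad+bc)·Cov[S, R] = (9.472)·(-4) = -37.888
Cov[D, Z] = 41.6 + (-110.7) + (-37.888) = -106.988.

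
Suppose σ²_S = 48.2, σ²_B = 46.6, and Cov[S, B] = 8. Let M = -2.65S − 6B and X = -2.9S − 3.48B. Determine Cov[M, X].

Cov[M, X] = 1556.401

By bilinearity, Cov[M, X] = ac·σ²_S + bd·σ²_B + (ad+bc)·Cov[S, B], with a=-2.65, b=-6, c=-2.9, d=-3.48.
ac·σ²_S = (-2.65)·(-2.9)·48.2 = 370.417
bd·σ²_B = (-6)·(-3.48)·46.6 = 973.008
(ad+bc)·Cov[S, B] = (26.622)·8 = 212.976
Cov[M, X] = 370.417 + 973.008 + 212.976 = 1556.401.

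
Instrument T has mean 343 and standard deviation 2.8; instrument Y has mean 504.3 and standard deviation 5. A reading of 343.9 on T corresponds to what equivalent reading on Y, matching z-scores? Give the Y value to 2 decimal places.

z = (343.9 − 343)/2.8 ≈ 0.3214.
Y = 504.3 + z·5 = 504.3 + (343.9 − 343)·5/2.8 ≈ 505.91.

Y = 505.91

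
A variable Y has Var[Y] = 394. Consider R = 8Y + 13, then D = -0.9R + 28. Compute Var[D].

Var[R] = 8²·394 = 25216.
Var[D] = (-0.9)²·25216 = 20424.96.

Var[D] = 20424.96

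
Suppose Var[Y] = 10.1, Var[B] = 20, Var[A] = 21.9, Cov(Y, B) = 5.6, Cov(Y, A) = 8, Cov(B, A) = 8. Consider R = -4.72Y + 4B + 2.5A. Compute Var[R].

Var[R] = 441.63084

Var[R] = a²·Var[Y] + b²·Var[B] + c²·Var[A] + 2ab·Cov(Y, B) + 2ac·Cov(Y, A) + 2bc·Cov(B, A), with a = -4.72, b = 4, c = 2.5.
= 225.01184 + 320 + 136.875 + (-211.456) + (-188.8) + 160
= 441.63084.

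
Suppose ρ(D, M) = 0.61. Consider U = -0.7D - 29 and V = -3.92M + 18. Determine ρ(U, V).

ρ(U, V) = 0.61

Linear rescalings preserve correlation up to sign; here the slopes -0.7 and -3.92 have the same sign, so ρ(U, V) = ρ(D, M) = 0.61.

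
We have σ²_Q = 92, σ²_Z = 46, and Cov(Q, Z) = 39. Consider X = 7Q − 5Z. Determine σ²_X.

σ²_X = a²·σ²_Q + b²·σ²_Z + 2ab·Cov(Q, Z) with a = 7, b = -5.
= 7²·92 + (-5)²·46 + 2·7·(-5)·39
= 4508 + 1150 + (-2730) = 2928.

σ²_X = 2928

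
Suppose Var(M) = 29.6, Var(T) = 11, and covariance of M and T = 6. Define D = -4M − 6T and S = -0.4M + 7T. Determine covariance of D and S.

covariance of D and S = -568.24

By bilinearity, covariance of D and S = ac·Var(M) + bd·Var(T) + (ad+bc)·covariance of M and T, with a=-4, b=-6, c=-0.4, d=7.
ac·Var(M) = (-4)·(-0.4)·29.6 = 47.36
bd·Var(T) = (-6)·7·11 = -462
(ad+bc)·covariance of M and T = (-25.6)·6 = -153.6
covariance of D and S = 47.36 + (-462) + (-153.6) = -568.24.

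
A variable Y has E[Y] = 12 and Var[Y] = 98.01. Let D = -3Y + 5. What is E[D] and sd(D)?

D = -3Y + 5 is linear with a = -3, b = 5.
E[D] = a·E[Y] + b = (-3)·12 + 5 = -31.
sd(Y) = √98.01 = 9.9.
sd(D) = |a|·sd(Y) = |-3|·9.9 = 29.7.

E[D] = -31, sd(D) = 29.7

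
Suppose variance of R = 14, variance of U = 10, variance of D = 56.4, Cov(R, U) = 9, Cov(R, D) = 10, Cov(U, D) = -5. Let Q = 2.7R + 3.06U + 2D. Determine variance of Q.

variance of Q = 616.812

variance of Q = a²·variance of R + b²·variance of U + c²·variance of D + 2ab·Cov(R, U) + 2ac·Cov(R, D) + 2bc·Cov(U, D), with a = 2.7, b = 3.06, c = 2.
= 102.06 + 93.636 + 225.6 + 148.716 + 108 + (-61.2)
= 616.812.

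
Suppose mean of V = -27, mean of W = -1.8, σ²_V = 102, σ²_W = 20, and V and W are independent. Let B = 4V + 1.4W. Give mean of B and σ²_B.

mean of B = -110.52, σ²_B = 1671.2

mean of B = 4·mean of V + 1.4·mean of W = 4·(-27) + 1.4·(-1.8) = -110.52.
σ²_B = a²·σ²_V + b²·σ²_W + 2ab·Cov(V, W) with a = 4, b = 1.4.
Independence gives Cov(V, W) = 0.
= 4²·102 + 1.4²·20 + 2·4·1.4·0
= 1632 + 39.2 + 0 = 1671.2.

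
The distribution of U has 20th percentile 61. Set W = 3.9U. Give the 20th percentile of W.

Since a = 3.9 > 0 the transformation is increasing, so the 20th percentile of W = a·(P_{20} of U) + b = 3.9·61 = 237.9.

20th percentile of W = 237.9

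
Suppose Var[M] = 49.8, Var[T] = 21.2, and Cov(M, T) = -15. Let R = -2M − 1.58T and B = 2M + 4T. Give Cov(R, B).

Cov(R, B) = -165.784

By bilinearity, Cov(R, B) = ac·Var[M] + bd·Var[T] + (ad+bc)·Cov(M, T), with a=-2, b=-1.58, c=2, d=4.
ac·Var[M] = (-2)·2·49.8 = -199.2
bd·Var[T] = (-1.58)·4·21.2 = -133.984
(ad+bc)·Cov(M, T) = (-11.16)·(-15) = 167.4
Cov(R, B) = -199.2 + (-133.984) + 167.4 = -165.784.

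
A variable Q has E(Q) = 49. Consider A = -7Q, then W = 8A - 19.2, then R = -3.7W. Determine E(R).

E(R) = 10223.84

E(A) = (-7)·49 = -343.
E(W) = 8·(-343) + (-19.2) = -2763.2.
E(R) = (-3.7)·(-2763.2) = 10223.84.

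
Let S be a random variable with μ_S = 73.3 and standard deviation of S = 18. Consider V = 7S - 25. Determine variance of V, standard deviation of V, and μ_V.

V = 7S - 25 is linear with a = 7, b = -25.
variance of S = 18² = 324.
variance of V = a²·variance of S = 7²·324 = 15876 (the additive constant -25 does not affect variance).
standard deviation of V = |a|·standard deviation of S = |7|·18 = 126.
μ_V = a·μ_S + b = 7·73.3 + (-25) = 488.1.

variance of V = 15876, standard deviation of V = 126, μ_V = 488.1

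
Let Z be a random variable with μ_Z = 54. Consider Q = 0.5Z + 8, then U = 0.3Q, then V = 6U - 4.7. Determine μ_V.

μ_Q = 0.5·54 + 8 = 35.
μ_U = 0.3·35 = 10.5.
μ_V = 6·10.5 + (-4.7) = 58.3.

μ_V = 58.3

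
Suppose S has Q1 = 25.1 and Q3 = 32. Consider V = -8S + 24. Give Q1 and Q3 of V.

Q1(V) = -232, Q3(V) = -176.8

a = -8 < 0 reverses order: Q1(V) comes from Q3(S), Q3(V) from Q1(S).
Q1(V) = (-8)·32 + 24 = -232; Q3(V) = (-8)·25.1 + 24 = -176.8.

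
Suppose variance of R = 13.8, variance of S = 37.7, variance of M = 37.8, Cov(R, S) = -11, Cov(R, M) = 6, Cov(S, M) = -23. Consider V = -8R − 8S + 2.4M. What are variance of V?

variance of V = a²·variance of R + b²·variance of S + c²·variance of M + 2ab·Cov(R, S) + 2ac·Cov(R, M) + 2bc·Cov(S, M), with a = -8, b = -8, c = 2.4.
= 883.2 + 2412.8 + 217.728 + (-1408) + (-230.4) + 883.2
= 2758.528.

variance of V = 2758.528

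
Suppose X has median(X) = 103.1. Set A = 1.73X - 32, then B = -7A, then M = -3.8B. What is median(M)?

median(A) = 1.73·103.1 + (-32) = 146.363.
median(B) = (-7)·146.363 = -1024.541.
median(M) = (-3.8)·(-1024.541) = 3893.2558.

median(M) = 3893.2558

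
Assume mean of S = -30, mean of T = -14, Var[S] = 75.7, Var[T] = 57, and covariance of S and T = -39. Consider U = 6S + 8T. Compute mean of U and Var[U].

mean of U = -292, Var[U] = 2629.2

mean of U = 6·mean of S + 8·mean of T = 6·(-30) + 8·(-14) = -292.
Var[U] = a²·Var[S] + b²·Var[T] + 2ab·covariance of S and T with a = 6, b = 8.
= 6²·75.7 + 8²·57 + 2·6·8·(-39)
= 2725.2 + 3648 + (-3744) = 2629.2.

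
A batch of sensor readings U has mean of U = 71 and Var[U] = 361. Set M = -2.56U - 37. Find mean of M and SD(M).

M = -2.56U - 37 is linear with a = -2.56, b = -37.
mean of M = a·mean of U + b = (-2.56)·71 + (-37) = -218.76.
SD(U) = √361 = 19.
SD(M) = |a|·SD(U) = |-2.56|·19 = 48.64.

mean of M = -218.76, SD(M) = 48.64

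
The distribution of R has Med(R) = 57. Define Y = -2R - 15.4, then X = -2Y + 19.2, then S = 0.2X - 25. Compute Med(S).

Med(Y) = (-2)·57 + (-15.4) = -129.4.
Med(X) = (-2)·(-129.4) + 19.2 = 278.
Med(S) = 0.2·278 + (-25) = 30.6.

Med(S) = 30.6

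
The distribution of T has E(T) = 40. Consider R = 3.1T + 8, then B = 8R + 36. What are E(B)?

E(B) = 1092

E(R) = 3.1·40 + 8 = 132.
E(B) = 8·132 + 36 = 1092.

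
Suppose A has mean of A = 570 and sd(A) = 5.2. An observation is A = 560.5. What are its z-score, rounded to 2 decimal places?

z = -1.83

z = (A − mean of A) / sd(A) = (560.5 − 570) / 5.2 ≈ -1.83.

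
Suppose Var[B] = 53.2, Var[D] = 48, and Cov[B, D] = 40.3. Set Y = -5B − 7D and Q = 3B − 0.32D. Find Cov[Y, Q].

By bilinearity, Cov[Y, Q] = ac·Var[B] + bd·Var[D] + (ad+bc)·Cov[B, D], with a=-5, b=-7, c=3, d=-0.32.
ac·Var[B] = (-5)·3·53.2 = -798
bd·Var[D] = (-7)·(-0.32)·48 = 107.52
(ad+bc)·Cov[B, D] = (-19.4)·40.3 = -781.82
Cov[Y, Q] = -798 + 107.52 + (-781.82) = -1472.3.

Cov[Y, Q] = -1472.3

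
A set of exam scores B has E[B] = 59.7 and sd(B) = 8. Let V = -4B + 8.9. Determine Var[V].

V = -4B + 8.9 is linear with a = -4, b = 8.9.
Var[B] = 8² = 64.
Var[V] = a²·Var[B] = (-4)²·64 = 1024 (the additive constant 8.9 does not affect variance).

Var[V] = 1024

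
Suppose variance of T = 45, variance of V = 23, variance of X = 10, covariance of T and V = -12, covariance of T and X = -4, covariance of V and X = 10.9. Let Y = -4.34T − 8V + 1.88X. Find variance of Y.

variance of Y = 1259.0676

variance of Y = a²·variance of T + b²·variance of V + c²·variance of X + 2ab·covariance of T and V + 2ac·covariance of T and X + 2bc·covariance of V and X, with a = -4.34, b = -8, c = 1.88.
= 847.602 + 1472 + 35.344 + (-833.28) + 65.2736 + (-327.872)
= 1259.0676.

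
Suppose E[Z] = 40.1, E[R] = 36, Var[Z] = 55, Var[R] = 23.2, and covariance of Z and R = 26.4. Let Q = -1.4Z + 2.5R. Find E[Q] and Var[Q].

E[Q] = 33.86, Var[Q] = 68

E[Q] = (-1.4)·E[Z] + 2.5·E[R] = (-1.4)·40.1 + 2.5·36 = 33.86.
Var[Q] = a²·Var[Z] + b²·Var[R] + 2ab·covariance of Z and R with a = -1.4, b = 2.5.
= (-1.4)²·55 + 2.5²·23.2 + 2·(-1.4)·2.5·26.4
= 107.8 + 145 + (-184.8) = 68.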